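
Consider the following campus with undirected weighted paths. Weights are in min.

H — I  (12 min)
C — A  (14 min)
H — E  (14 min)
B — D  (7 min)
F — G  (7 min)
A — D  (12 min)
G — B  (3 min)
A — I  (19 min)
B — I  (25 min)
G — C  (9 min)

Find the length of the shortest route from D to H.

Shortest distances from D:
D: 0
B: 7  (via D)
G: 10  (via B)
A: 12  (via D)
F: 17  (via G)
C: 19  (via G)
I: 31  (via A)
H: 43  (via I)
Shortest route: D → A → I → H = 43 min.

43 min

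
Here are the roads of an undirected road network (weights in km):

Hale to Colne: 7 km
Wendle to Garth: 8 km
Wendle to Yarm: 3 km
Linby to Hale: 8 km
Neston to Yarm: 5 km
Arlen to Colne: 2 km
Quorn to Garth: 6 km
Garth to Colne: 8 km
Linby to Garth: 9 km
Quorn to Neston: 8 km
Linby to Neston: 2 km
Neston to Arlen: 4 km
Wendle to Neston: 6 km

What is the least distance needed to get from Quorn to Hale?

Shortest distances from Quorn:
Quorn: 0
Garth: 6  (via Quorn)
Neston: 8  (via Quorn)
Linby: 10  (via Neston)
Arlen: 12  (via Neston)
Yarm: 13  (via Neston)
Colne: 14  (via Garth)
Wendle: 14  (via Garth)
Hale: 18  (via Linby)
Shortest route: Quorn–Neston–Linby–Hale = 18 km.

18 km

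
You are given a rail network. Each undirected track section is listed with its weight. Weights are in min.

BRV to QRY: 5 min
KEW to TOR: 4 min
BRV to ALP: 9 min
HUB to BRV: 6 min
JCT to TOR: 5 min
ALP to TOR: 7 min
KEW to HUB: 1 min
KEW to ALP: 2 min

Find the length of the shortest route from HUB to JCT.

Candidate routes:
HUB - KEW - TOR - JCT: 1+4+5 = 10
HUB - KEW - ALP - TOR - JCT: 1+2+7+5 = 15
The minimum is 10 min via HUB - KEW - TOR - JCT.

10 min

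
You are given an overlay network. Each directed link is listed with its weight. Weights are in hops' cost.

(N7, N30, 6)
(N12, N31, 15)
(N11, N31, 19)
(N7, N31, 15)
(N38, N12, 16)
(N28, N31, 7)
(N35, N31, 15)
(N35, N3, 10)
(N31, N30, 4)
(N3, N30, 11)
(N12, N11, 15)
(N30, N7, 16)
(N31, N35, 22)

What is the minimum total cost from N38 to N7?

Shortest distances from N38:
N38: 0
N12: 16  (via N38)
N11: 31  (via N12)
N31: 31  (via N12)
N30: 35  (via N31)
N7: 51  (via N30)
Shortest route: N38–N12–N31–N30–N7 = 51 hops' cost.

51 hops' cost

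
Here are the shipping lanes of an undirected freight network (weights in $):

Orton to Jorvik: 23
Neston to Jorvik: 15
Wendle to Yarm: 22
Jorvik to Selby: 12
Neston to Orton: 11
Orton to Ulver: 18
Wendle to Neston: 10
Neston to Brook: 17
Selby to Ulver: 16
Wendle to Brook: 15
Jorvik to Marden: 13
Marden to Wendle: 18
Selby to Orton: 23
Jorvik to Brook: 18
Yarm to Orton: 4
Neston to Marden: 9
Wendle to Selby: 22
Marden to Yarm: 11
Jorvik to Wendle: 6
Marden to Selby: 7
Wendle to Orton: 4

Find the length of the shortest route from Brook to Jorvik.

Shortest distances from Brook:
Brook: 0
Wendle: 15  (via Brook)
Neston: 17  (via Brook)
Jorvik: 18  (via Brook)
Shortest route: Brook–Jorvik = $18.

$18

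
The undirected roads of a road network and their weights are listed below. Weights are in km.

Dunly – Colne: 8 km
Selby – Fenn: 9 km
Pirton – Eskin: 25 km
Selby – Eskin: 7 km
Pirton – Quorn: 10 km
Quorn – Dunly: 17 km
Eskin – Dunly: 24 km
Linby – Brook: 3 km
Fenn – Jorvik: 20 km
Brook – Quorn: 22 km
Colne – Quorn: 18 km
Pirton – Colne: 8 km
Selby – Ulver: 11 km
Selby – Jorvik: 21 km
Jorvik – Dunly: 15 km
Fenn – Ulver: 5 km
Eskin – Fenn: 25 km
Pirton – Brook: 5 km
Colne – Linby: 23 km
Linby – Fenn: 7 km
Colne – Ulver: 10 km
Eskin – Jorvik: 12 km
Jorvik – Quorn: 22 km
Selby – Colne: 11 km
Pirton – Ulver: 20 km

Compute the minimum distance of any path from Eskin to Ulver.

18 km

Compare a few routes:
Eskin - Selby - Fenn - Ulver: 7+9+5 = 21
Eskin - Selby - Ulver: 7+11 = 18
Eskin - Selby - Colne - Ulver: 7+11+10 = 28
Eskin - Fenn - Ulver: 25+5 = 30
The minimum is 18 km via Eskin - Selby - Ulver.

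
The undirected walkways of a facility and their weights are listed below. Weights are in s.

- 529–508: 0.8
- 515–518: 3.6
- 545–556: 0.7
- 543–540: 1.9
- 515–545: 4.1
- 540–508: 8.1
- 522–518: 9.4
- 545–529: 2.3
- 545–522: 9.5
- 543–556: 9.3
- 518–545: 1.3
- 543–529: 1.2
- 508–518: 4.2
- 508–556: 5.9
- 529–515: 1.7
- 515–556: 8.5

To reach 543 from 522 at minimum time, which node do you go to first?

545

Enumerating some paths:
522 - 518 - 515 - 529 - 543: 9.4+3.6+1.7+1.2 = 15.9
522 - 545 - 529 - 543: 9.5+2.3+1.2 = 13
522 - 518 - 545 - 529 - 543: 9.4+1.3+2.3+1.2 = 14.2
522 - 518 - 508 - 529 - 543: 9.4+4.2+0.8+1.2 = 15.6
The minimum is 13 s via 522 - 545 - 529 - 543.
So from 522 the first move is to 545.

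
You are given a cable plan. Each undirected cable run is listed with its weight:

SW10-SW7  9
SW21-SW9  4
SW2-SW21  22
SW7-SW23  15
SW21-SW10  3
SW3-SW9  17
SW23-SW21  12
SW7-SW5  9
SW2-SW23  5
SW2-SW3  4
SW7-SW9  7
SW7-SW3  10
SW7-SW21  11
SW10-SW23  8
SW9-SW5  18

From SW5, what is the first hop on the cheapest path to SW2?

SW7

Compare a few routes:
SW5–SW7–SW9–SW21–SW10–SW23–SW2: 9+7+4+3+8+5 = 36
SW5–SW7–SW10–SW23–SW2: 9+9+8+5 = 31
SW5–SW7–SW3–SW2: 9+10+4 = 23
SW5–SW7–SW23–SW2: 9+15+5 = 29
Cheapest is SW5–SW7–SW3–SW2 at 23.
So from SW5 the first move is to SW7.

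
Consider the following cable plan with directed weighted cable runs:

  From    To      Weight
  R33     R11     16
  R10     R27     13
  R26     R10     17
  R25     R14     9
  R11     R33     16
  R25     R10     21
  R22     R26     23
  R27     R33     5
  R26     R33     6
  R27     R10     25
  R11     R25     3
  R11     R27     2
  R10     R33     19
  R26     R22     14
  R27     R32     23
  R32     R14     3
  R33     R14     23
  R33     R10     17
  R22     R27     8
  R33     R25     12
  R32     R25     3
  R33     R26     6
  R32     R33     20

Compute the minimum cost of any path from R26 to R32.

Settle nodes by increasing distance from R26:
R26: 0
R33: 6  (via R26)
R22: 14  (via R26)
R10: 17  (via R26)
R25: 18  (via R33)
R27: 22  (via R22)
R11: 22  (via R33)
R14: 27  (via R25)
R32: 45  (via R27)
Shortest route: R26–R22–R27–R32 = 45.

45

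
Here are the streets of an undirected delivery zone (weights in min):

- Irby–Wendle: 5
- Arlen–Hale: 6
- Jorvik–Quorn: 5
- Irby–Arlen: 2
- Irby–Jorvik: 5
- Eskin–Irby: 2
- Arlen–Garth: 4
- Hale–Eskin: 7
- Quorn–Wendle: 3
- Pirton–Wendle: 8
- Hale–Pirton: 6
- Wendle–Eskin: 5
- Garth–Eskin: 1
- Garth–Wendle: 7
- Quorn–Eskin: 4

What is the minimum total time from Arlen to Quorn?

8 min

Candidate routes:
Arlen–Garth–Eskin–Quorn: 4+1+4 = 9
Arlen–Irby–Eskin–Quorn: 2+2+4 = 8
The minimum is 8 min via Arlen–Irby–Eskin–Quorn.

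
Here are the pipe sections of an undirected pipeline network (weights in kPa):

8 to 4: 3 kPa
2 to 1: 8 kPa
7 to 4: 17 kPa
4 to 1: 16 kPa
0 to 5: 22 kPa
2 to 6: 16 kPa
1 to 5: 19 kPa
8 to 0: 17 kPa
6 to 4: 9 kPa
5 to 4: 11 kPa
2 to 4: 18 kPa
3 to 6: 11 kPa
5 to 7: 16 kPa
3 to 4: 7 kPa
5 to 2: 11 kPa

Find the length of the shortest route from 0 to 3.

Running Dijkstra from 0:
0: 0
8: 17  (via 0)
4: 20  (via 8)
5: 22  (via 0)
3: 27  (via 4)
Shortest route: 0 → 8 → 4 → 3 = 27 kPa.

27 kPa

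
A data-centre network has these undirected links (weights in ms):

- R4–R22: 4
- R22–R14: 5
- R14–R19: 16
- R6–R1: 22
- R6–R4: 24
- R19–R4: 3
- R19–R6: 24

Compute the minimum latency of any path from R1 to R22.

50 ms

Shortest distances from R1:
R1: 0
R6: 22  (via R1)
R4: 46  (via R6)
R19: 46  (via R6)
R22: 50  (via R4)
Shortest route: R1 → R6 → R4 → R22 = 50 ms.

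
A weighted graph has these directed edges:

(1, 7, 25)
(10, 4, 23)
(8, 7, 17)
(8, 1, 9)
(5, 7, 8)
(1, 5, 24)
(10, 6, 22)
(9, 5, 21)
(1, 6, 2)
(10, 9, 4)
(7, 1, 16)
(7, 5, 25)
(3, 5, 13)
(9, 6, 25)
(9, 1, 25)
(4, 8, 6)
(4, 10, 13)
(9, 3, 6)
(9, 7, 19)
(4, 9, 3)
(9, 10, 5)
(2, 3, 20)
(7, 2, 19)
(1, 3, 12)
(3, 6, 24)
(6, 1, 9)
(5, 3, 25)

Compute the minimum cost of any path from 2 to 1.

Shortest distances from 2:
2: 0
3: 20  (via 2)
5: 33  (via 3)
7: 41  (via 5)
6: 44  (via 3)
1: 53  (via 6)
Shortest route: 2 → 3 → 6 → 1 = 53.

53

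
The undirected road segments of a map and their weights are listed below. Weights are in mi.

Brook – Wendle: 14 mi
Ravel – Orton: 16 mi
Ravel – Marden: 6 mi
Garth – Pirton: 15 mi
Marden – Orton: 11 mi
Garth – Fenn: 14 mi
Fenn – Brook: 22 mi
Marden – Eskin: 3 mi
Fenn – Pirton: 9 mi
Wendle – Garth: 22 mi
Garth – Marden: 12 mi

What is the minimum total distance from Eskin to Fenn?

29 mi

Settle nodes by increasing distance from Eskin:
Eskin: 0
Marden: 3  (via Eskin)
Ravel: 9  (via Marden)
Orton: 14  (via Marden)
Garth: 15  (via Marden)
Fenn: 29  (via Garth)
Shortest route: Eskin → Marden → Garth → Fenn = 29 mi.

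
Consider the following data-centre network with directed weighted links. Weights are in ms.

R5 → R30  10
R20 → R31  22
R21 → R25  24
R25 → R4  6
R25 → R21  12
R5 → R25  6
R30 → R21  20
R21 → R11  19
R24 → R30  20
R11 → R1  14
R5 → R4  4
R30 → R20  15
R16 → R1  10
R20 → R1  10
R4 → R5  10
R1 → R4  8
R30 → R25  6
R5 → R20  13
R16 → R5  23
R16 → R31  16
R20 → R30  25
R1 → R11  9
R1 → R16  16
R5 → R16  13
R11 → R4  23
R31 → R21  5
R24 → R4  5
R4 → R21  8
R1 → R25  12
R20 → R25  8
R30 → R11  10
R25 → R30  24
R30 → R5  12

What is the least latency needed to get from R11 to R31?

46 ms

Settle nodes by increasing distance from R11:
R11: 0
R1: 14  (via R11)
R4: 22  (via R1)
R25: 26  (via R1)
R16: 30  (via R1)
R21: 30  (via R4)
R5: 32  (via R4)
R30: 42  (via R5)
R20: 45  (via R5)
R31: 46  (via R16)
Shortest route: R11 → R1 → R16 → R31 = 46 ms.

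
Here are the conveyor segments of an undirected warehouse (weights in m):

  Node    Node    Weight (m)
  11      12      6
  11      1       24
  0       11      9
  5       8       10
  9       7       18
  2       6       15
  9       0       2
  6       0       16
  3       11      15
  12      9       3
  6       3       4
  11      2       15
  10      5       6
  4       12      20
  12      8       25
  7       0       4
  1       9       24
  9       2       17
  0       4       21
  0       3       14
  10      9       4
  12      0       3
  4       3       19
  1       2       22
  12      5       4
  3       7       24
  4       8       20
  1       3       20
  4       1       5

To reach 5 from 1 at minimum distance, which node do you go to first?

Candidate routes:
1 - 4 - 12 - 5: 5+20+4 = 29
1 - 9 - 12 - 5: 24+3+4 = 31
Cheapest is 1 - 4 - 12 - 5 at 29 m.
So from 1 the first move is to 4.

4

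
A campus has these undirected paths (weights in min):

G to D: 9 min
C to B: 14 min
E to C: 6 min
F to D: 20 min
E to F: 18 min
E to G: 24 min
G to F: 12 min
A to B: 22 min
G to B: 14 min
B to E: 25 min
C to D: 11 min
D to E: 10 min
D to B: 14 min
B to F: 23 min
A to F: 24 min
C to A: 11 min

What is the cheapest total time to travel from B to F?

Candidate routes:
B - G - F: 14+12 = 26
B - F: 23 = 23
Cheapest is B - F at 23 min.

23 min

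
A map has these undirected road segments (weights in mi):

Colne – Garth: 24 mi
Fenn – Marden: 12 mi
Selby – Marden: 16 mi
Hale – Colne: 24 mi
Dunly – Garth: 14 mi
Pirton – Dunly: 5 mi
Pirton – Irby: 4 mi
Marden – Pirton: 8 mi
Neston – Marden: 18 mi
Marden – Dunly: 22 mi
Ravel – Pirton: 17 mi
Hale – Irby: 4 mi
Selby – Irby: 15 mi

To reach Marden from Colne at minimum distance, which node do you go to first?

Hale

Enumerating some paths:
Colne → Garth → Dunly → Pirton → Marden: 24+14+5+8 = 51
Colne → Hale → Irby → Selby → Marden: 24+4+15+16 = 59
Colne → Hale → Irby → Pirton → Dunly → Marden: 24+4+4+5+22 = 59
Colne → Hale → Irby → Pirton → Marden: 24+4+4+8 = 40
The minimum is 40 mi via Colne → Hale → Irby → Pirton → Marden.
So from Colne the first move is to Hale.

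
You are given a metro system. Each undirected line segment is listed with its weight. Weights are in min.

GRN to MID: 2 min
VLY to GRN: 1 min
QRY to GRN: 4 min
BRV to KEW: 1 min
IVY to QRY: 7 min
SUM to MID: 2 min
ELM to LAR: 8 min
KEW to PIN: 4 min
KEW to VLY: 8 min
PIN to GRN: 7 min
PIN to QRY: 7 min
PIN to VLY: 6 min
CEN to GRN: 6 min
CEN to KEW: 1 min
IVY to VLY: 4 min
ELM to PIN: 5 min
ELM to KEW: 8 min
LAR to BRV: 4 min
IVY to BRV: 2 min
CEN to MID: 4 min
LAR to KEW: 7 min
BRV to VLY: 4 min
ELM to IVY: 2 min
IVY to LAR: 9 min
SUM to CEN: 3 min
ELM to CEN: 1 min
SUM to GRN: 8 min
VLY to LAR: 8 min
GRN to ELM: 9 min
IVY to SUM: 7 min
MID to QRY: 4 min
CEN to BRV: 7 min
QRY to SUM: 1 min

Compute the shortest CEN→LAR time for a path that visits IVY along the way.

Shortest CEN→IVY: CEN → ELM → IVY = 3
Best IVY to LAR: IVY → BRV → LAR costing 6
Total via IVY: 3 + 6 = 9 min.

9 min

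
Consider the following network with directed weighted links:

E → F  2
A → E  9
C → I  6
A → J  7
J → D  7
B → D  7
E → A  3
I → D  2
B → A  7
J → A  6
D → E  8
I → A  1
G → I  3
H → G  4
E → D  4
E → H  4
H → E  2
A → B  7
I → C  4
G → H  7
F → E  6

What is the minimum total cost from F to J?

Settle nodes by increasing distance from F:
F: 0
E: 6  (via F)
A: 9  (via E)
D: 10  (via E)
H: 10  (via E)
G: 14  (via H)
B: 16  (via A)
J: 16  (via A)
Shortest route: F → E → A → J = 16.

16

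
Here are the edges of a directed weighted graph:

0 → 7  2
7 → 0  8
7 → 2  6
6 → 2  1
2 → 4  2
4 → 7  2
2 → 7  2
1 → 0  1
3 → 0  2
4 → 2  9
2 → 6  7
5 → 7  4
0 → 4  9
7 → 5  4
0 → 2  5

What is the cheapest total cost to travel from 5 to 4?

Compare a few routes:
5 → 7 → 0 → 2 → 4: 4+8+5+2 = 19
5 → 7 → 2 → 4: 4+6+2 = 12
Cheapest is 5 → 7 → 2 → 4 at 12.

12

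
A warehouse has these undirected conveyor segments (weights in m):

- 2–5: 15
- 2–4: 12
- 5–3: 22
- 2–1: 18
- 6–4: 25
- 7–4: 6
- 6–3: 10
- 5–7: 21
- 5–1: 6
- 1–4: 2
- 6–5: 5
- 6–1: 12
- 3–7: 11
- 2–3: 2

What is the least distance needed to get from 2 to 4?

Enumerating some paths:
2 → 4: 12 = 12
2 → 3 → 7 → 4: 2+11+6 = 19
2 → 1 → 4: 18+2 = 20
The minimum is 12 m via 2 → 4.

12 m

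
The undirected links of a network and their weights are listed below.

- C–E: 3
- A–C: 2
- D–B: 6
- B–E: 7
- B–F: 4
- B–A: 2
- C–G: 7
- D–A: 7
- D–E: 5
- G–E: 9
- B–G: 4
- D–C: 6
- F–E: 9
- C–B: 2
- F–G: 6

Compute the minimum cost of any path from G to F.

Settle nodes by increasing distance from G:
G: 0
B: 4  (via G)
A: 6  (via B)
C: 6  (via B)
F: 6  (via G)
Shortest route: G → F = 6.

6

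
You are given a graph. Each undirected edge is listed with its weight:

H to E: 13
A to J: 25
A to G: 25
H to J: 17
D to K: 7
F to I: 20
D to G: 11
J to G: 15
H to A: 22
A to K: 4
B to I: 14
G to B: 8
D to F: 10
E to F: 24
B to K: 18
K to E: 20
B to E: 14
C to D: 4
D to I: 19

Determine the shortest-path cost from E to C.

Candidate routes:
E–B–G–D–C: 14+8+11+4 = 37
E–K–D–C: 20+7+4 = 31
Cheapest is E–K–D–C at 31.

31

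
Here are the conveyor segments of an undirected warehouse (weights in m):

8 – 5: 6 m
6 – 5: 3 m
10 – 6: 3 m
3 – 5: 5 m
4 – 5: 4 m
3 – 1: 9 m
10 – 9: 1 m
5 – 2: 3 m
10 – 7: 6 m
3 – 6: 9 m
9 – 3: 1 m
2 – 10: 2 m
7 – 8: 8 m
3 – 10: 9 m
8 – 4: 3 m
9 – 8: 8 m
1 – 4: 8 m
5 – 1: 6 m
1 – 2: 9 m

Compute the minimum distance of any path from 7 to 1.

Enumerating some paths:
7 - 8 - 4 - 1: 8+3+8 = 19
7 - 10 - 2 - 1: 6+2+9 = 17
7 - 10 - 6 - 5 - 1: 6+3+3+6 = 18
Cheapest is 7 - 10 - 2 - 1 at 17 m.

17 m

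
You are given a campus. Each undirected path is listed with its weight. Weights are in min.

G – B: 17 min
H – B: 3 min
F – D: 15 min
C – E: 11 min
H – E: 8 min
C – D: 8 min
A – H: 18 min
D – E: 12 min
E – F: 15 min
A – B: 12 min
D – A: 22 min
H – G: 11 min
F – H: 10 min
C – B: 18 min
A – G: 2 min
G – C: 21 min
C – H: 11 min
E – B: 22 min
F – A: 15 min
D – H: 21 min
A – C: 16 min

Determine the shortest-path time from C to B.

14 min

Candidate routes:
C - E - H - B: 11+8+3 = 22
C - H - B: 11+3 = 14
C - A - B: 16+12 = 28
C - B: 18 = 18
The minimum is 14 min via C - H - B.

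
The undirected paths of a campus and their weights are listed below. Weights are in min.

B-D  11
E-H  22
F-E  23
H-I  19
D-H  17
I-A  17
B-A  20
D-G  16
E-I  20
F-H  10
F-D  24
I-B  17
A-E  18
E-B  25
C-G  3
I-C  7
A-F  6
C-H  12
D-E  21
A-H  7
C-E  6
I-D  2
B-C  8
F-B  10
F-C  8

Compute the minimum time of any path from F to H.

10 min

Enumerating some paths:
F - H: 10 = 10
F - A - H: 6+7 = 13
Cheapest is F - H at 10 min.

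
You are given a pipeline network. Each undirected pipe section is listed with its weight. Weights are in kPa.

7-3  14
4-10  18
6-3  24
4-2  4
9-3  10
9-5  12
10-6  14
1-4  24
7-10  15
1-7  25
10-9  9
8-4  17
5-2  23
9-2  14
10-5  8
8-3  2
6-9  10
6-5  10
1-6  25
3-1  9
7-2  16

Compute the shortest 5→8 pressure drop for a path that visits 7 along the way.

39 kPa

Best 5 to 7: 5–10–7 costing 23
Shortest 7→8: 7–3–8 = 16
Total via 7: 23 + 16 = 39 kPa.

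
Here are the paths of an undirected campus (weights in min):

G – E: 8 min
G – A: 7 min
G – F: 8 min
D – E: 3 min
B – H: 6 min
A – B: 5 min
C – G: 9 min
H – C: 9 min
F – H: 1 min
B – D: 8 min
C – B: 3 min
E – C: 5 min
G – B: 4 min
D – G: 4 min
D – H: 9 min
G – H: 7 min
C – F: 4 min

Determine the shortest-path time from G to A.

7 min

Enumerating some paths:
G–B–A: 4+5 = 9
G–A: 7 = 7
G–C–B–A: 9+3+5 = 17
G–D–B–A: 4+8+5 = 17
Cheapest is G–A at 7 min.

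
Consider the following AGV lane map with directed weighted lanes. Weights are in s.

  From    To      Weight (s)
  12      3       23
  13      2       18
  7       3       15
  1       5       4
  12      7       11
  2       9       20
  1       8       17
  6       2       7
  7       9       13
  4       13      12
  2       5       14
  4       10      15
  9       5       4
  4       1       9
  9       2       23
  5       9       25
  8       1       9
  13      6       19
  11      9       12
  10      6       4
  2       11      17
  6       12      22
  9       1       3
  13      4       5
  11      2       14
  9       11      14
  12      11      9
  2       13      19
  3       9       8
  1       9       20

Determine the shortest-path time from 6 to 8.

Compare a few routes:
6–2–9–1–8: 7+20+3+17 = 47
6–2–11–9–1–8: 7+17+12+3+17 = 56
Cheapest is 6–2–9–1–8 at 47 s.

47 s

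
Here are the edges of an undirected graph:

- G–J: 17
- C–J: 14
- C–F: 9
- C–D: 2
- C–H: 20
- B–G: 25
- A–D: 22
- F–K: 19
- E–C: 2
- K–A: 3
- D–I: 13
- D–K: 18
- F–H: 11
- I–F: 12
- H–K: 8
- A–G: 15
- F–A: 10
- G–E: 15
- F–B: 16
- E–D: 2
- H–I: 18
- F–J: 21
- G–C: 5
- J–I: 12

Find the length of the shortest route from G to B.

Settle nodes by increasing distance from G:
G: 0
C: 5  (via G)
D: 7  (via C)
E: 7  (via C)
F: 14  (via C)
A: 15  (via G)
J: 17  (via G)
K: 18  (via A)
I: 20  (via D)
B: 25  (via G)
Shortest route: G → B = 25.

25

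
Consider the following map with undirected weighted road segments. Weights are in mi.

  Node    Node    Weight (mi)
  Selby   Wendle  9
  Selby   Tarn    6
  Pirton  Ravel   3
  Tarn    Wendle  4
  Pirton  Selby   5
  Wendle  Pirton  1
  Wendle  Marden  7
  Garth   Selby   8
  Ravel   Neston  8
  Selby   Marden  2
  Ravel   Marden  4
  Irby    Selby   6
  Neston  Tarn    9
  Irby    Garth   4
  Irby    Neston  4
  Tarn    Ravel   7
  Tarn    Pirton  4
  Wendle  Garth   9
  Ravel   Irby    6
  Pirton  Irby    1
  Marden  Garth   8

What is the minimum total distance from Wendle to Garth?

Shortest distances from Wendle:
Wendle: 0
Pirton: 1  (via Wendle)
Irby: 2  (via Pirton)
Tarn: 4  (via Wendle)
Ravel: 4  (via Pirton)
Selby: 6  (via Pirton)
Neston: 6  (via Irby)
Garth: 6  (via Irby)
Shortest route: Wendle → Pirton → Irby → Garth = 6 mi.

6 mi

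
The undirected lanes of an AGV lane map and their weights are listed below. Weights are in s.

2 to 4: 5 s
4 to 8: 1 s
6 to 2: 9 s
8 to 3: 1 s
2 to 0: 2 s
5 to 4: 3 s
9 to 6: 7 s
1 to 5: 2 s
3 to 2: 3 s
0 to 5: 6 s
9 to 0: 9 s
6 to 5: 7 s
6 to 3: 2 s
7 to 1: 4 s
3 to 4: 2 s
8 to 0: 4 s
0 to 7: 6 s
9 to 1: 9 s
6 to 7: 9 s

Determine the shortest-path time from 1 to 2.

10 s

Compare a few routes:
1 - 5 - 4 - 2: 2+3+5 = 10
1 - 7 - 0 - 2: 4+6+2 = 12
1 - 5 - 4 - 8 - 0 - 2: 2+3+1+4+2 = 12
Cheapest is 1 - 5 - 4 - 2 at 10 s.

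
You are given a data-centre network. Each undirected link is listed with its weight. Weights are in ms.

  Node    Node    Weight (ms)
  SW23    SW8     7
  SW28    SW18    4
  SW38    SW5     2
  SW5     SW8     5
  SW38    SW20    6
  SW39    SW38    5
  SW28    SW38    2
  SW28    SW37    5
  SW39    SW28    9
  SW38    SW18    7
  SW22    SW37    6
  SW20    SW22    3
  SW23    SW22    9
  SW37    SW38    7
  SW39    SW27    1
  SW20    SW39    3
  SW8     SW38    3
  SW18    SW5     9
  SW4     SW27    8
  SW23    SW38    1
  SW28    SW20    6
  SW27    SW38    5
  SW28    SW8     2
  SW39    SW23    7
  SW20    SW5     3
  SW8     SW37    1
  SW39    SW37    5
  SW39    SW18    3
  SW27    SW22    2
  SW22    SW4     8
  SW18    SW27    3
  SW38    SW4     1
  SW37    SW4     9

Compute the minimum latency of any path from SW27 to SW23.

6 ms

Enumerating some paths:
SW27 - SW39 - SW38 - SW23: 1+5+1 = 7
SW27 - SW38 - SW23: 5+1 = 6
The minimum is 6 ms via SW27 - SW38 - SW23.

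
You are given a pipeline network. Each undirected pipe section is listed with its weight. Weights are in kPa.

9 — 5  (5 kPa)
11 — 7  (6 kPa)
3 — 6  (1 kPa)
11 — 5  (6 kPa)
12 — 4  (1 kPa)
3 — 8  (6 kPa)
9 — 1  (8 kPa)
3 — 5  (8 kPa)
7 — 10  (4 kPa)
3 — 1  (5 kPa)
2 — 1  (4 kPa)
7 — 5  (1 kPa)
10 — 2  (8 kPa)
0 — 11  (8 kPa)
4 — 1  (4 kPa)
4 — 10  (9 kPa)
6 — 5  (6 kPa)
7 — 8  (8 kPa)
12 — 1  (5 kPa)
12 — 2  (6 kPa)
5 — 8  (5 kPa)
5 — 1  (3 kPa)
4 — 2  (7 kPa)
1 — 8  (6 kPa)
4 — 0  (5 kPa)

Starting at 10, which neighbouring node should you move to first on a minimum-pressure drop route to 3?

Compare a few routes:
10 → 7 → 5 → 1 → 3: 4+1+3+5 = 13
10 → 7 → 5 → 3: 4+1+8 = 13
10 → 7 → 5 → 6 → 3: 4+1+6+1 = 12
The minimum is 12 kPa via 10 → 7 → 5 → 6 → 3.
So from 10 the first move is to 7.

7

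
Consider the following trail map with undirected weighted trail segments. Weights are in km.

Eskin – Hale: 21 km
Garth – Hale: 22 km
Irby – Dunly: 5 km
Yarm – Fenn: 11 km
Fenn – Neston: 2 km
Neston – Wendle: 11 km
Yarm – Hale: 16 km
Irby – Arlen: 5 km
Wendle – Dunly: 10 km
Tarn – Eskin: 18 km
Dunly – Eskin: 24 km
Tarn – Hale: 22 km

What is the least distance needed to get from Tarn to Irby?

47 km

Running Dijkstra from Tarn:
Tarn: 0
Eskin: 18  (via Tarn)
Hale: 22  (via Tarn)
Yarm: 38  (via Hale)
Dunly: 42  (via Eskin)
Garth: 44  (via Hale)
Irby: 47  (via Dunly)
Shortest route: Tarn–Eskin–Dunly–Irby = 47 km.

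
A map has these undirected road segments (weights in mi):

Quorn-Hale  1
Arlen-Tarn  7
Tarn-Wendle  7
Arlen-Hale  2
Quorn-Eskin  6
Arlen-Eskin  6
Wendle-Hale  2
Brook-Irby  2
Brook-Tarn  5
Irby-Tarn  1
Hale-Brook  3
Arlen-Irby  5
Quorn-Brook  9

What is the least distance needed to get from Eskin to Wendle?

Settle nodes by increasing distance from Eskin:
Eskin: 0
Arlen: 6  (via Eskin)
Quorn: 6  (via Eskin)
Hale: 7  (via Quorn)
Wendle: 9  (via Hale)
Shortest route: Eskin → Quorn → Hale → Wendle = 9 mi.

9 mi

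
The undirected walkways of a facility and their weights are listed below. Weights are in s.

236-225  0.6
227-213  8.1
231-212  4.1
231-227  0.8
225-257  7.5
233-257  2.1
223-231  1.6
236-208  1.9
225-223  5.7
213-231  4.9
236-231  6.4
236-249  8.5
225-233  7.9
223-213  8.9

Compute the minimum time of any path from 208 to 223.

Candidate routes:
208 → 236 → 225 → 223: 1.9+0.6+5.7 = 8.2
208 → 236 → 231 → 223: 1.9+6.4+1.6 = 9.9
The minimum is 8.2 s via 208 → 236 → 225 → 223.

8.2 s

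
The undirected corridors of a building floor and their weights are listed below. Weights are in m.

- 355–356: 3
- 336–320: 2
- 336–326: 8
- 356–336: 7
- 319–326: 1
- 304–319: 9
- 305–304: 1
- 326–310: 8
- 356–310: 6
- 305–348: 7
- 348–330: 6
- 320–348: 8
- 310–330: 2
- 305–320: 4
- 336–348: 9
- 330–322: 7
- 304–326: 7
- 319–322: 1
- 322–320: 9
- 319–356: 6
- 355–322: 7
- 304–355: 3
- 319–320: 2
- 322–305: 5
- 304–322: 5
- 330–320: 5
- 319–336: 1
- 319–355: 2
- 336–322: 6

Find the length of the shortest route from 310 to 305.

11 m

Settle nodes by increasing distance from 310:
310: 0
330: 2  (via 310)
356: 6  (via 310)
320: 7  (via 330)
326: 8  (via 310)
348: 8  (via 330)
336: 9  (via 320)
355: 9  (via 356)
319: 9  (via 320)
322: 9  (via 330)
305: 11  (via 320)
Shortest route: 310–330–320–305 = 11 m.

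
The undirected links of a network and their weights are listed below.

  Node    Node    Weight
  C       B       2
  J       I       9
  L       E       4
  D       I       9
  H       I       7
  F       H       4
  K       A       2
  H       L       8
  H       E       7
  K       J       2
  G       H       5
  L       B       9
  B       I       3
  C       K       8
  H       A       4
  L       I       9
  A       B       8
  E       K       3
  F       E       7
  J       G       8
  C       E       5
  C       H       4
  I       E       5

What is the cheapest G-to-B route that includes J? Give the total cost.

Shortest G→J: G–J = 8
Shortest J→B: J–K–A–B = 12
Total via J: 8 + 12 = 20.

20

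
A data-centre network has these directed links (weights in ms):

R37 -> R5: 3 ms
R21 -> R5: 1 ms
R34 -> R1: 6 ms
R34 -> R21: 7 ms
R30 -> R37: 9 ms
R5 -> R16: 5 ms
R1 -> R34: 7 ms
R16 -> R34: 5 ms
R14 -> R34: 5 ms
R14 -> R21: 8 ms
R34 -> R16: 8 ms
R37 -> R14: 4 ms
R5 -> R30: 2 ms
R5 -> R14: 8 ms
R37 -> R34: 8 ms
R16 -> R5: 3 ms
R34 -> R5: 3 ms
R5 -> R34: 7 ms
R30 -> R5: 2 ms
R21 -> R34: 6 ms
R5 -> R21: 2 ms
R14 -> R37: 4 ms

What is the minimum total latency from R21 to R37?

Running Dijkstra from R21:
R21: 0
R5: 1  (via R21)
R30: 3  (via R5)
R16: 6  (via R5)
R34: 6  (via R21)
R14: 9  (via R5)
R37: 12  (via R30)
Shortest route: R21–R5–R30–R37 = 12 ms.

12 ms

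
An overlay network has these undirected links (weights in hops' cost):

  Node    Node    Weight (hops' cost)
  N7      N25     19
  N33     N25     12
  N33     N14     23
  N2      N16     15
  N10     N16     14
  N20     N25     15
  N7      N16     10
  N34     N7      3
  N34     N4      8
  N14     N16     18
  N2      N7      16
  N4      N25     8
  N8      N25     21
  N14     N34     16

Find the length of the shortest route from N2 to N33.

47 hops' cost

Shortest distances from N2:
N2: 0
N16: 15  (via N2)
N7: 16  (via N2)
N34: 19  (via N7)
N4: 27  (via N34)
N10: 29  (via N16)
N14: 33  (via N16)
N25: 35  (via N7)
N33: 47  (via N25)
Shortest route: N2–N7–N25–N33 = 47 hops' cost.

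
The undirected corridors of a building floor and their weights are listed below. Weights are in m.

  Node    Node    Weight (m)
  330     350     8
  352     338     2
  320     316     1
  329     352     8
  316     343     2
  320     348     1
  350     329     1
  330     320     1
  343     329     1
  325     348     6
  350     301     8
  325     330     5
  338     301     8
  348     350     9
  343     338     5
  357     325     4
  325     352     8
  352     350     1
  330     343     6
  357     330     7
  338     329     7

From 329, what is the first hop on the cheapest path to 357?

343

Candidate routes:
329 → 343 → 316 → 320 → 330 → 325 → 357: 1+2+1+1+5+4 = 14
329 → 343 → 316 → 320 → 330 → 357: 1+2+1+1+7 = 12
329 → 343 → 330 → 357: 1+6+7 = 14
Cheapest is 329 → 343 → 316 → 320 → 330 → 357 at 12 m.
So from 329 the first move is to 343.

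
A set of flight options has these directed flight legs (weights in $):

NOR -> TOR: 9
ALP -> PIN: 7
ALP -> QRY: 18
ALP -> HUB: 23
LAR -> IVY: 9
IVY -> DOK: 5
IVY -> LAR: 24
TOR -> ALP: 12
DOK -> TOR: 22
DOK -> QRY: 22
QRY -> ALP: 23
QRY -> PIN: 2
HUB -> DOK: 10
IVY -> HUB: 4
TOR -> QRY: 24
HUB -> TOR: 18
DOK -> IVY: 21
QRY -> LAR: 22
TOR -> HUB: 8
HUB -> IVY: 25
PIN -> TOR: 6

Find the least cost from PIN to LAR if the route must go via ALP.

Best PIN to ALP: PIN → TOR → ALP costing 18
Best ALP to LAR: ALP → QRY → LAR costing 40
Total via ALP: 18 + 40 = $58.

$58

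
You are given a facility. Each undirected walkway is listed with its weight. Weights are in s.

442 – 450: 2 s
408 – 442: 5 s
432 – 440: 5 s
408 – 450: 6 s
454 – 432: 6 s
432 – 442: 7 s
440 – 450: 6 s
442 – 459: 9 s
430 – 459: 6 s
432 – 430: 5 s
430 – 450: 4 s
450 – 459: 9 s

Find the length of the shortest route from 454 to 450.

Enumerating some paths:
454–432–430–450: 6+5+4 = 15
454–432–440–450: 6+5+6 = 17
The minimum is 15 s via 454–432–430–450.

15 s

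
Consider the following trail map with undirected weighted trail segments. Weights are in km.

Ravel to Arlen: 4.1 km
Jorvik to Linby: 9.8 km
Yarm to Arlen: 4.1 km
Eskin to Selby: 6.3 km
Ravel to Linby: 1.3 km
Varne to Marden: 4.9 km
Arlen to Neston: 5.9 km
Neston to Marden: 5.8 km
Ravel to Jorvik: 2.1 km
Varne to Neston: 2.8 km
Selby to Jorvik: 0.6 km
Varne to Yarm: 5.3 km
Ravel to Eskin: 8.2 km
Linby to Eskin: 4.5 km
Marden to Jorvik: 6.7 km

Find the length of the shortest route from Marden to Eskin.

Candidate routes:
Marden - Jorvik - Linby - Eskin: 6.7+9.8+4.5 = 21
Marden - Jorvik - Selby - Eskin: 6.7+0.6+6.3 = 13.6
Marden - Jorvik - Ravel - Eskin: 6.7+2.1+8.2 = 17
Marden - Jorvik - Ravel - Linby - Eskin: 6.7+2.1+1.3+4.5 = 14.6
The minimum is 13.6 km via Marden - Jorvik - Selby - Eskin.

13.6 km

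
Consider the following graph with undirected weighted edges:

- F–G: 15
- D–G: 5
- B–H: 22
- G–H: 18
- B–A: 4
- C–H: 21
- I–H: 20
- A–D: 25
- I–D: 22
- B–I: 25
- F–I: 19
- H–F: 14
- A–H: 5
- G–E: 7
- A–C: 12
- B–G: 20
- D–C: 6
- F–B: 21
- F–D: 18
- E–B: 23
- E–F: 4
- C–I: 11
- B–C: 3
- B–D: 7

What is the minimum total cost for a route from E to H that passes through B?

28

Shortest E→B: E → G → D → B = 19
Shortest B→H: B → A → H = 9
Total via B: 19 + 9 = 28.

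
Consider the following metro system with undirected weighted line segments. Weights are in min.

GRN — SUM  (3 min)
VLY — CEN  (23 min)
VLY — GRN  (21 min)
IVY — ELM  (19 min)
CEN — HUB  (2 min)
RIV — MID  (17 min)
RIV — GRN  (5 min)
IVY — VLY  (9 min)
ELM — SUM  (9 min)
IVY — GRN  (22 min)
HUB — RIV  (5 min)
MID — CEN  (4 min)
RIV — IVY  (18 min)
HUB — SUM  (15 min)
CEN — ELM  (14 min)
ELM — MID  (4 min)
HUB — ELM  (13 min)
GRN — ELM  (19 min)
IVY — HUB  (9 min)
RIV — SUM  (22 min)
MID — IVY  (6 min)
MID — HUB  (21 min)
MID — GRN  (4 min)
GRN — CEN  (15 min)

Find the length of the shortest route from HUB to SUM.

Settle nodes by increasing distance from HUB:
HUB: 0
CEN: 2  (via HUB)
RIV: 5  (via HUB)
MID: 6  (via CEN)
IVY: 9  (via HUB)
ELM: 10  (via MID)
GRN: 10  (via RIV)
SUM: 13  (via GRN)
Shortest route: HUB–RIV–GRN–SUM = 13 min.

13 min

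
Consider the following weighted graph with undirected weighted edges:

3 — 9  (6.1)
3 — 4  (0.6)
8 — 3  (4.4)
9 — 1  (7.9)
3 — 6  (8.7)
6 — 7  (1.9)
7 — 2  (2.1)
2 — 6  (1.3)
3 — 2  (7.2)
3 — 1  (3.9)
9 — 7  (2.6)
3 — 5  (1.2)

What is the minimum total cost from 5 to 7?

9.9

Enumerating some paths:
5–3–2–7: 1.2+7.2+2.1 = 10.5
5–3–2–6–7: 1.2+7.2+1.3+1.9 = 11.6
5–3–6–7: 1.2+8.7+1.9 = 11.8
5–3–9–7: 1.2+6.1+2.6 = 9.9
Cheapest is 5–3–9–7 at 9.9.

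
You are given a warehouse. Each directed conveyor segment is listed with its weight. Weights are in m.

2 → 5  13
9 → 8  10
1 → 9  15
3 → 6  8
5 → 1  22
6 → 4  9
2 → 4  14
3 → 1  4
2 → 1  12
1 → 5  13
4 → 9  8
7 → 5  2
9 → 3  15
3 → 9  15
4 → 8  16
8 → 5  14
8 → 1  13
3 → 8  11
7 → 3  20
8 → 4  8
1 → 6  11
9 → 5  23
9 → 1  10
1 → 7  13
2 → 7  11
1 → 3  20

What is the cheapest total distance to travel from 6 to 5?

39 m

Candidate routes:
6 - 4 - 9 - 1 - 5: 9+8+10+13 = 40
6 - 4 - 9 - 5: 9+8+23 = 40
6 - 4 - 8 - 5: 9+16+14 = 39
The minimum is 39 m via 6 - 4 - 8 - 5.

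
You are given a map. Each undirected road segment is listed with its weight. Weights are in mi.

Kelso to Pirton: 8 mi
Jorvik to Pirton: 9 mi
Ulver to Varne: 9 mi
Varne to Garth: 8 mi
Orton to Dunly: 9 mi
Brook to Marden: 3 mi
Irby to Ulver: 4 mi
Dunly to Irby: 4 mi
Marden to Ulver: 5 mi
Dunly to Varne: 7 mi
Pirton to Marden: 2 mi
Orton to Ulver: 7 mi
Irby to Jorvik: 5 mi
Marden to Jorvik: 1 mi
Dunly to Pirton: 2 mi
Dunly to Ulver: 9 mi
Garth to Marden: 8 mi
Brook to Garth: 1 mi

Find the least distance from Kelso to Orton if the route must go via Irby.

25 mi

Best Kelso to Irby: Kelso → Pirton → Dunly → Irby costing 14
Best Irby to Orton: Irby → Ulver → Orton costing 11
Total via Irby: 14 + 11 = 25 mi.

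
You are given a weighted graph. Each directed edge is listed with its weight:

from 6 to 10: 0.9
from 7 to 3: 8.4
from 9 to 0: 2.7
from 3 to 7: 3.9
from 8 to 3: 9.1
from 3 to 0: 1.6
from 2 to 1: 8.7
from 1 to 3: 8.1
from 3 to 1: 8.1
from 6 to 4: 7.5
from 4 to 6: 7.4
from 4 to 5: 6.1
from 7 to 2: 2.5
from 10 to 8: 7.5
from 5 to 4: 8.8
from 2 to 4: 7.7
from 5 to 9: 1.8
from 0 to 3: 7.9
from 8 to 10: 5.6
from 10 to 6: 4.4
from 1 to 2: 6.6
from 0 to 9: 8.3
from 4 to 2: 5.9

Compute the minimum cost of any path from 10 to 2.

17.8

Running Dijkstra from 10:
10: 0
6: 4.4  (via 10)
8: 7.5  (via 10)
4: 11.9  (via 6)
3: 16.6  (via 8)
2: 17.8  (via 4)
Shortest route: 10 → 6 → 4 → 2 = 17.8.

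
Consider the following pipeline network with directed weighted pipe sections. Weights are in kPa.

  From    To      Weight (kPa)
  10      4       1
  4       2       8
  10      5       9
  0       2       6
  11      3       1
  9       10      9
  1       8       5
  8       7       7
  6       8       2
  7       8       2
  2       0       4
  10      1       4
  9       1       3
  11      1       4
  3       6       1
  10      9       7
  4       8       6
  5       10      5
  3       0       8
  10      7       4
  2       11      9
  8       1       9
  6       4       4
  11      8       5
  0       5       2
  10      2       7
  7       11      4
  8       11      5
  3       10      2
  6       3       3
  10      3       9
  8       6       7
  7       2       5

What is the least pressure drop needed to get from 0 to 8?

Running Dijkstra from 0:
0: 0
5: 2  (via 0)
2: 6  (via 0)
10: 7  (via 5)
4: 8  (via 10)
1: 11  (via 10)
7: 11  (via 10)
8: 13  (via 7)
Shortest route: 0–5–10–7–8 = 13 kPa.

13 kPa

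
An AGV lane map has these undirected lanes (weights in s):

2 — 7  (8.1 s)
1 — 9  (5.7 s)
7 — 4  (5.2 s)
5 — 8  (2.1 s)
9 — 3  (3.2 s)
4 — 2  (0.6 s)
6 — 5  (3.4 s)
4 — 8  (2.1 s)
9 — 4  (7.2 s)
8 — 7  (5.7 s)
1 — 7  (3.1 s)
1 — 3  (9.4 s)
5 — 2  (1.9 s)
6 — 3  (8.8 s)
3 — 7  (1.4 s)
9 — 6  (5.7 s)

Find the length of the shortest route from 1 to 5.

Settle nodes by increasing distance from 1:
1: 0
7: 3.1  (via 1)
3: 4.5  (via 7)
9: 5.7  (via 1)
4: 8.3  (via 7)
8: 8.8  (via 7)
2: 8.9  (via 4)
5: 10.8  (via 2)
Shortest route: 1–7–4–2–5 = 10.8 s.

10.8 s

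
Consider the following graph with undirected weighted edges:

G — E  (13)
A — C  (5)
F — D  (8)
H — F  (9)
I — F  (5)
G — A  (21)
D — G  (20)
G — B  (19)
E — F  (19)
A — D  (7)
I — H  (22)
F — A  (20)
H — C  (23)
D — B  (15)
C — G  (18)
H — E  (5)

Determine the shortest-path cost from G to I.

32

Shortest distances from G:
G: 0
E: 13  (via G)
C: 18  (via G)
H: 18  (via E)
B: 19  (via G)
D: 20  (via G)
A: 21  (via G)
F: 27  (via H)
I: 32  (via F)
Shortest route: G–E–H–F–I = 32.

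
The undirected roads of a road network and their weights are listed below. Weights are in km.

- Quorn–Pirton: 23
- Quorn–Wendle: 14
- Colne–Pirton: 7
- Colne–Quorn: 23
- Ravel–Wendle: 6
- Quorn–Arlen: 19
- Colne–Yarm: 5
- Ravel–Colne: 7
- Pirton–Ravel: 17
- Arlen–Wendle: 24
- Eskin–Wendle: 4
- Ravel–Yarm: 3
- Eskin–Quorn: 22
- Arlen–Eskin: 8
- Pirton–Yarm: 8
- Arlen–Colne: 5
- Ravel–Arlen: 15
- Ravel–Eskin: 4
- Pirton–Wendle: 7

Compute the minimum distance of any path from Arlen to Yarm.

Compare a few routes:
Arlen → Colne → Yarm: 5+5 = 10
Arlen → Eskin → Ravel → Yarm: 8+4+3 = 15
Cheapest is Arlen → Colne → Yarm at 10 km.

10 km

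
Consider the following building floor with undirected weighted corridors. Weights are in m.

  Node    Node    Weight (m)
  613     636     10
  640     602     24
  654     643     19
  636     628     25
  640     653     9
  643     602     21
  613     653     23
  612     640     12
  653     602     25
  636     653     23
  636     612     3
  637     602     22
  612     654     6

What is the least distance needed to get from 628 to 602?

Compare a few routes:
628–636–653–602: 25+23+25 = 73
628–636–612–640–602: 25+3+12+24 = 64
Cheapest is 628–636–612–640–602 at 64 m.

64 m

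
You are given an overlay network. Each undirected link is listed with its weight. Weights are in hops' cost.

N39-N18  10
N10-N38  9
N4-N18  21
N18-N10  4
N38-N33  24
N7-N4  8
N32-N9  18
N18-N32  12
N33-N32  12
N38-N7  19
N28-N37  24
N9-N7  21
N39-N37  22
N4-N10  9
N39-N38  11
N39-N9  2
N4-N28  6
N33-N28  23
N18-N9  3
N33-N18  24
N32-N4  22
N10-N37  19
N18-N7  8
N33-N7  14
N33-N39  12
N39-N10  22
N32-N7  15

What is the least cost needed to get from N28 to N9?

22 hops' cost

Compare a few routes:
N28 → N4 → N7 → N18 → N9: 6+8+8+3 = 25
N28 → N4 → N10 → N18 → N9: 6+9+4+3 = 22
The minimum is 22 hops' cost via N28 → N4 → N10 → N18 → N9.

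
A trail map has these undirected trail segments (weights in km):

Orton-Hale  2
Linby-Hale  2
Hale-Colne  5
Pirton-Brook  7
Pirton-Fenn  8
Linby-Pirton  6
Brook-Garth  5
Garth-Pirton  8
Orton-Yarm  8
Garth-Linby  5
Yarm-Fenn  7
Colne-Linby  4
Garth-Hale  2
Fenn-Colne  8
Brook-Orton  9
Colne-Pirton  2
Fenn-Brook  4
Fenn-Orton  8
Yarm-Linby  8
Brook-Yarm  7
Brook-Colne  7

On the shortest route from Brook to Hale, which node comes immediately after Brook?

Enumerating some paths:
Brook–Garth–Hale: 5+2 = 7
Brook–Orton–Hale: 9+2 = 11
The minimum is 7 km via Brook–Garth–Hale.
So from Brook the first move is to Garth.

Garth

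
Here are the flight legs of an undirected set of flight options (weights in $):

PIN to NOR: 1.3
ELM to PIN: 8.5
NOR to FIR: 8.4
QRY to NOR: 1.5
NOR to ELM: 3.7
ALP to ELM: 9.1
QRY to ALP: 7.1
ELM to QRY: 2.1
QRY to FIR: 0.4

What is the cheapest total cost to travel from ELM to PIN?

Running Dijkstra from ELM:
ELM: 0
QRY: 2.1  (via ELM)
FIR: 2.5  (via QRY)
NOR: 3.6  (via QRY)
PIN: 4.9  (via NOR)
Shortest route: ELM → QRY → NOR → PIN = $4.9.

$4.9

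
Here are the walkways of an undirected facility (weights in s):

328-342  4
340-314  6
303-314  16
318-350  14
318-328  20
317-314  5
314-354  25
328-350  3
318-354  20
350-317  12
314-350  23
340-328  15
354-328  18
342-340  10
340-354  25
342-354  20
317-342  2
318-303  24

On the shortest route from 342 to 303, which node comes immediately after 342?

Compare a few routes:
342 → 328 → 350 → 317 → 314 → 303: 4+3+12+5+16 = 40
342 → 328 → 340 → 314 → 303: 4+15+6+16 = 41
342 → 340 → 314 → 303: 10+6+16 = 32
342 → 317 → 314 → 303: 2+5+16 = 23
Cheapest is 342 → 317 → 314 → 303 at 23 s.
So from 342 the first move is to 317.

317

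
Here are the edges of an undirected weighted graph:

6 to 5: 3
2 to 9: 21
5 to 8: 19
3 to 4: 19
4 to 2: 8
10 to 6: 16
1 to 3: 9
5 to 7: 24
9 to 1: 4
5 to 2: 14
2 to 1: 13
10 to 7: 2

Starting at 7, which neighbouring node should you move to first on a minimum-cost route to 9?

10

Compare a few routes:
7 → 10 → 6 → 5 → 2 → 1 → 9: 2+16+3+14+13+4 = 52
7 → 10 → 6 → 5 → 2 → 9: 2+16+3+14+21 = 56
7 → 5 → 2 → 1 → 9: 24+14+13+4 = 55
7 → 5 → 2 → 9: 24+14+21 = 59
The minimum is 52 via 7 → 10 → 6 → 5 → 2 → 1 → 9.
So from 7 the first move is to 10.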